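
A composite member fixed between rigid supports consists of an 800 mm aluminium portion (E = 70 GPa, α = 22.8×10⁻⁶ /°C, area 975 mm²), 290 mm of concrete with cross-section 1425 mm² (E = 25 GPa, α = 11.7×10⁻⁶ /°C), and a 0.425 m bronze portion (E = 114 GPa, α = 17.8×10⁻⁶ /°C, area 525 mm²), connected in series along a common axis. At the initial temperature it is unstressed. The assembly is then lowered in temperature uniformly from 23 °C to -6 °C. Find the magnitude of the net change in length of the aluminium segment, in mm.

If the supports were absent, the total length change would be Σ αᵢΔT Lᵢ = 22.8×10⁻⁶×29×800 + 11.7×10⁻⁶×29×290 + 17.8×10⁻⁶×29×425 = 0.8467 mm.
The walls prevent any net length change, so an axial force P (same in every segment) develops. Compatibility: P · Σ Lᵢ/(AᵢEᵢ) = δ_free.
Σ Lᵢ/(AᵢEᵢ) = 800/(975×70×10³) + 290/(1425×25×10³) + 425/(525×114×10³) = 2.696×10⁻⁵ mm/N.
P = 0.8467 / 2.696×10⁻⁵ = 31400 N = 31.4 kN, tensile.
For the aluminium segment, free thermal change = 22.8×10⁻⁶×29×800 = 0.529 mm and elastic change from P = 31400×800/(975×70×10³) = 0.3681 mm; these oppose, so the net change is 0.161 mm (segment shortens).

|ΔL| ≈ 0.161 mm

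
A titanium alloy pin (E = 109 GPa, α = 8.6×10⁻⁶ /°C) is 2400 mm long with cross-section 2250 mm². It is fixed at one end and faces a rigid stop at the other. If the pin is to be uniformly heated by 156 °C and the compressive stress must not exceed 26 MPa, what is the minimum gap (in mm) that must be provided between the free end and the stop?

g ≈ 2.65 mm

Free expansion if unrestrained: δ_free = αΔT L = 8.6×10⁻⁶ × 156 × 2400 = 3.22 mm.
A stress of 26 MPa corresponds to the wall pushing the pin back by σL/E = 26×2400/(109×10³) = 0.5725 mm.
The gap must absorb the remainder: g_min = 3.22 − 0.5725 = 2.647 mm.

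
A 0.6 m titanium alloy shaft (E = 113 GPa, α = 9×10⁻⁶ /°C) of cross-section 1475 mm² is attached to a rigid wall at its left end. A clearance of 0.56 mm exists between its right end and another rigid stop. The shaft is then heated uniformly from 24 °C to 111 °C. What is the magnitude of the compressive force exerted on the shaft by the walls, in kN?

If the wall were absent the shaft would grow by αΔT L = 9×10⁻⁶ × 87 × 600 = 0.4698 mm.
Since δ_free = 0.47 mm is less than the 0.56 mm gap, the shaft never touches the wall. No axial force develops.

P ≈ 0 kN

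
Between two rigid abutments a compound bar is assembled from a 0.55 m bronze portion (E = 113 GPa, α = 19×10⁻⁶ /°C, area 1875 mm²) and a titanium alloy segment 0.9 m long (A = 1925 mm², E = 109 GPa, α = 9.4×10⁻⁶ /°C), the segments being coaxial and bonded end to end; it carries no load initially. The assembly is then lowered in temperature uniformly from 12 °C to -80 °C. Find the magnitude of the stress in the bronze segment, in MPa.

If the supports were absent, the total length change would be Σ αᵢΔT Lᵢ = 19×10⁻⁶×92×550 + 9.4×10⁻⁶×92×900 = 1.74 mm.
The walls prevent any net length change, so an axial force P (same in every segment) develops. Compatibility: P · Σ Lᵢ/(AᵢEᵢ) = δ_free.
The series flexibility is Σ Lᵢ/(AᵢEᵢ) = 550/(1875×113×10³) + 900/(1925×109×10³) = 6.885×10⁻⁶ mm/N.
P = 1.74 / 6.885×10⁻⁶ = 252700 N = 252.7 kN, tensile.
σ_{bronze} = P / A = 252700 / 1875 = 134.8 MPa.

σ ≈ 135 MPa (tensile)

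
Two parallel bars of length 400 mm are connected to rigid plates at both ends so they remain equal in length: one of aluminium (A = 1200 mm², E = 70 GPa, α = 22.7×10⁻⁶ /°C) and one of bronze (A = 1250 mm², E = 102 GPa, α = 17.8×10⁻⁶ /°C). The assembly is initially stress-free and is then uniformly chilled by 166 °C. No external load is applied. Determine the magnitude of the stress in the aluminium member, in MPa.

σ ≈ 34.3 MPa (tensile)

Both members must finish at the same length. With the larger α, the aluminium tends to over-contract; the plates restrain it, putting the aluminium in tension and the bronze in compression. With no external load the two internal forces are equal and opposite, magnitude P.
Setting the final lengths equal and cancelling L: (α₁ − α₂)ΔT = P/(A₁E₁) + P/(A₂E₂).
|α₁ − α₂|·ΔT = 4.9×10⁻⁶ × 166 = 0.0008134.
1/(A₁E₁) + 1/(A₂E₂) = 1/(1200×70×10³) + 1/(1250×102×10³) = 1.975×10⁻⁸ N⁻¹.
P = 0.0008134 / 1.975×10⁻⁸ = 41190 N = 41.19 kN.
σ_{aluminium} = P/A₁ = 41190/1200 = 34.32 MPa, tensile.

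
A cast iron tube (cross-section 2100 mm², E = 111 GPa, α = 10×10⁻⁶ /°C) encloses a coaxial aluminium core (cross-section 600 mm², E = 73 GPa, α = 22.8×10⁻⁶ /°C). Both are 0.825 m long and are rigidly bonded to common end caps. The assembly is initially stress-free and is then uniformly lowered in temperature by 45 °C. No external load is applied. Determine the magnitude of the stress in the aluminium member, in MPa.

σ ≈ 35.4 MPa (tensile)

Equilibrium of a rigid end plate with no external load gives equal and opposite internal forces ±P in the two members. Since α_{aluminium} > α_{cast iron}, cooling drives the aluminium into tension and the cast iron into compression.
Compatibility of the two members (thermal + elastic change equal): (α₁ − α₂)ΔT = P·[1/(A₁E₁) + 1/(A₂E₂)].
|α₁ − α₂|·ΔT = 12.8×10⁻⁶ × 45 = 0.000576.
1/(A₁E₁) + 1/(A₂E₂) = 1/(2100×111×10³) + 1/(600×73×10³) = 2.712×10⁻⁸ N⁻¹.
P = 0.000576 / 2.712×10⁻⁸ = 21240 N = 21.24 kN.
σ_{aluminium} = P/A₂ = 21240/600 = 35.4 MPa, tensile.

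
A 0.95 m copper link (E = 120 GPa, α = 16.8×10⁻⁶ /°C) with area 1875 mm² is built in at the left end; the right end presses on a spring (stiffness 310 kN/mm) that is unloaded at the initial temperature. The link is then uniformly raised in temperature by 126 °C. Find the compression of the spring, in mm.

δ ≈ 0.871 mm

If the spring were absent the link would lengthen by αΔT L = 16.8×10⁻⁶ × 126 × 950 = 2.011 mm.
With a force P in the spring, the elastic change of the link is PL/(AE) and that of the spring is P/k; compatibility requires their sum to equal δ_free.
P [ L/(AE) + 1/k ] = δ_free → P [ 950/(1875×120×10³) + 1/(310×10³) ] = 2.011.
P = 2.011 / 7.448×10⁻⁶ = 270000 N.
Spring compression = P/k = 270000/(310×10³) = 0.871 mm.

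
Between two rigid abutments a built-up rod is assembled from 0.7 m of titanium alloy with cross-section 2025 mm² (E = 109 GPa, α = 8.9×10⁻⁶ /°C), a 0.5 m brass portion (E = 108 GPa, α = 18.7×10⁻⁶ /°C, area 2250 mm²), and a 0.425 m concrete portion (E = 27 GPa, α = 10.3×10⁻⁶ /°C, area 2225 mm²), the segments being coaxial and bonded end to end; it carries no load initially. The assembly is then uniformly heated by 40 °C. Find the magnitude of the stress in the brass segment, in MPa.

Free thermal expansion of the whole bar: Σ αᵢΔT Lᵢ = 8.9×10⁻⁶×40×700 + 18.7×10⁻⁶×40×500 + 10.3×10⁻⁶×40×425 = 0.7983 mm.
The walls prevent any net length change, so an axial force P (same in every segment) develops. Compatibility: P · Σ Lᵢ/(AᵢEᵢ) = δ_free.
Σ Lᵢ/(AᵢEᵢ) = 700/(2025×109×10³) + 500/(2250×108×10³) + 425/(2225×27×10³) = 1.23×10⁻⁵ mm/N.
Hence P = δ_free / Σ(L/AE) = 0.7983/1.23×10⁻⁵ = 64.88 kN (compressive).
σ_{brass} = P / A = 64880 / 2250 = 28.84 MPa.

σ ≈ 28.8 MPa (compressive)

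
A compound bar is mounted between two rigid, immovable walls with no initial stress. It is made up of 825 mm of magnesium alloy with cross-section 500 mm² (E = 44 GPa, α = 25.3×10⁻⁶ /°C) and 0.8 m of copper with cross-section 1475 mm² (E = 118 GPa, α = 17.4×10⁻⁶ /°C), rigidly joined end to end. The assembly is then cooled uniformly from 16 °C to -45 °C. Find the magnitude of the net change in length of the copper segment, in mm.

Free thermal contraction of the whole bar: Σ αᵢΔT Lᵢ = 25.3×10⁻⁶×61×825 + 17.4×10⁻⁶×61×800 = 2.122 mm.
Since the ends are fixed, an axial force P builds up, equal in every segment, with P · Σ Lᵢ/(AᵢEᵢ) = δ_free.
Σ Lᵢ/(AᵢEᵢ) = 825/(500×44×10³) + 800/(1475×118×10³) = 4.21×10⁻⁵ mm/N.
P = 2.122 / 4.21×10⁻⁵ = 50420 N = 50.42 kN, tensile.
For the copper segment, free thermal change = 17.4×10⁻⁶×61×800 = 0.8491 mm and elastic change from P = 50420×800/(1475×118×10³) = 0.2317 mm; these oppose, so the net change is 0.617 mm (segment shortens).

|ΔL| ≈ 0.617 mm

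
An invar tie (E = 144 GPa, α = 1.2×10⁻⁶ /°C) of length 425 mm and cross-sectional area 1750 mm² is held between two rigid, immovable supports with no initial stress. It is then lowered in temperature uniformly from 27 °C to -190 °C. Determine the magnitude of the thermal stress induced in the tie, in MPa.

σ ≈ 37.5 MPa (tensile)

With length fixed, the mechanical strain must cancel the thermal strain αΔT = 1.2×10⁻⁶ × 217 = 260.4×10⁻⁶.
σ = EαΔT = 144×10³ × 1.2×10⁻⁶ × 217 = 37.5 MPa (tensile; the tie is trying to contract).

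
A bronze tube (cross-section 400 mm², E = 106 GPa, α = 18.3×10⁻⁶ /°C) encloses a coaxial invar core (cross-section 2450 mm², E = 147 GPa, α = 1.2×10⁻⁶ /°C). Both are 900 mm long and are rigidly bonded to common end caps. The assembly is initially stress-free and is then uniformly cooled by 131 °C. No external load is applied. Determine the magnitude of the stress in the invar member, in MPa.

σ ≈ 34.7 MPa (compressive)

The bronze has the larger α, so on cooling it would change length more than the invar if both were free. The rigid plates force a common final length, so the bronze is put into tension and the invar into compression, with equal and opposite forces P (no external load).
Setting the final lengths equal and cancelling L: (α₁ − α₂)ΔT = P/(A₁E₁) + P/(A₂E₂).
|α₁ − α₂|·ΔT = 17.1×10⁻⁶ × 131 = 0.00224.
1/(A₁E₁) + 1/(A₂E₂) = 1/(400×106×10³) + 1/(2450×147×10³) = 2.636×10⁻⁸ N⁻¹.
So P = 0.00224 / 2.636×10⁻⁸ = 84.98 kN.
σ_{invar} = P/A₂ = 84980/2450 = 34.68 MPa, compressive.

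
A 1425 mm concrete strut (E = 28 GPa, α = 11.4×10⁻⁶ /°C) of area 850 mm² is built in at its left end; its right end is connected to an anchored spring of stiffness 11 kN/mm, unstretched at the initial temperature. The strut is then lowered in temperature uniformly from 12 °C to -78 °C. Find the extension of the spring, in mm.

Free thermal contraction: δ_free = αΔT L = 11.4×10⁻⁶ × 90 × 1425 = 1.462 mm.
With a force P in the spring, the elastic change of the strut is PL/(AE) and that of the spring is P/k; compatibility requires their sum to equal δ_free.
So P = δ_free / [L/(AE) + 1/k] = 1.462 / [ 1425/(850×28×10³) + 1/(11×10³) ].
P = 1.462 / 0.0001508 = 9696 N.
Spring extension = P/k = 9696/(11×10³) = 0.8815 mm.

δ ≈ 0.881 mm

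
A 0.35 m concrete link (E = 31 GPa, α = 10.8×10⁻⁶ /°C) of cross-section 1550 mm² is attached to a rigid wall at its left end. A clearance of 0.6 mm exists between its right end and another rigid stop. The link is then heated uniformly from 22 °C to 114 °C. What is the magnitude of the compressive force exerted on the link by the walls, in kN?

If the wall were absent the link would grow by αΔT L = 10.8×10⁻⁶ × 92 × 350 = 0.3478 mm.
Since δ_free = 0.348 mm is less than the 0.6 mm gap, the link never touches the wall. No axial force develops.

P ≈ 0 kN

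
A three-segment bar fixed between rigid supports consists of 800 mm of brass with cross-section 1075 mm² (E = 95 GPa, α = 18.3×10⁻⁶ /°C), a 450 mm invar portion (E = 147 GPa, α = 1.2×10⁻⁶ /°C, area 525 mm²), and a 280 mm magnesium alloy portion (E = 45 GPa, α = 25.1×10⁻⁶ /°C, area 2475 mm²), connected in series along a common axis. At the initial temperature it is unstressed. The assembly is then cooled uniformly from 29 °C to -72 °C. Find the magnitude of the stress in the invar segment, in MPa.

Free thermal contraction of the whole bar: Σ αᵢΔT Lᵢ = 18.3×10⁻⁶×101×800 + 1.2×10⁻⁶×101×450 + 25.1×10⁻⁶×101×280 = 2.243 mm.
The walls prevent any net length change, so an axial force P (same in every segment) develops. Compatibility: P · Σ Lᵢ/(AᵢEᵢ) = δ_free.
The series flexibility is Σ Lᵢ/(AᵢEᵢ) = 800/(1075×95×10³) + 450/(525×147×10³) + 280/(2475×45×10³) = 1.618×10⁻⁵ mm/N.
So P = 2.243 / 1.618×10⁻⁵ = 138.6 kN, tensile.
σ_{invar} = P / A = 138600 / 525 = 264.1 MPa.

σ ≈ 264 MPa (tensile)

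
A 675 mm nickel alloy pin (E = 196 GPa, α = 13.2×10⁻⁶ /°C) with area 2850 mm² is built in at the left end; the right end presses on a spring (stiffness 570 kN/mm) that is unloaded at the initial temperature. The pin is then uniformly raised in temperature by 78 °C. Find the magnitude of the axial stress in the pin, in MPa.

Free thermal expansion: δ_free = αΔT L = 13.2×10⁻⁶ × 78 × 675 = 0.695 mm.
With a force P in the spring, the elastic change of the pin is PL/(AE) and that of the spring is P/k; compatibility requires their sum to equal δ_free.
So P = δ_free / [L/(AE) + 1/k] = 0.695 / [ 675/(2850×196×10³) + 1/(570×10³) ].
P = 0.695 / 2.963×10⁻⁶ = 234600 N.
σ = P/A = 234600/2850 = 82.31 MPa.

σ ≈ 82.3 MPa (compressive)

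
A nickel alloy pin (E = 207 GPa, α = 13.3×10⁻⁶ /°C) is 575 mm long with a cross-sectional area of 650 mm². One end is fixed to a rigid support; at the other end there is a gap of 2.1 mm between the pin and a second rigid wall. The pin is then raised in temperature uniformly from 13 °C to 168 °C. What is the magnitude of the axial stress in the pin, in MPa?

If the wall were absent the pin would grow by αΔT L = 13.3×10⁻⁶ × 155 × 575 = 1.185 mm.
This is smaller than the 2.1 mm clearance, so the pin expands freely without reaching the stop — the stress is zero.

σ ≈ 0 MPa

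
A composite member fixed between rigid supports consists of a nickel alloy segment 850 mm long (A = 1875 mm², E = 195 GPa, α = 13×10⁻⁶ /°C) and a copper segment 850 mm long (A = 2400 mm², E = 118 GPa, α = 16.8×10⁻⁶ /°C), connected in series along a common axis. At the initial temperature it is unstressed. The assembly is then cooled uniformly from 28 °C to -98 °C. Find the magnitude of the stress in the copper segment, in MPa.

σ ≈ 250 MPa (tensile)

With the walls removed the bar would change length by δ_free = Σ αᵢΔT Lᵢ = 13×10⁻⁶×126×850 + 16.8×10⁻⁶×126×850 = 3.192 mm.
The rigid supports impose zero overall length change; the single axial force P common to all segments must satisfy P Σ Lᵢ/(AᵢEᵢ) = δ_free.
The series flexibility is Σ Lᵢ/(AᵢEᵢ) = 850/(1875×195×10³) + 850/(2400×118×10³) = 5.326×10⁻⁶ mm/N.
P = 3.192 / 5.326×10⁻⁶ = 599200 N = 599.2 kN, tensile.
σ_{copper} = P / A = 599200 / 2400 = 249.7 MPa.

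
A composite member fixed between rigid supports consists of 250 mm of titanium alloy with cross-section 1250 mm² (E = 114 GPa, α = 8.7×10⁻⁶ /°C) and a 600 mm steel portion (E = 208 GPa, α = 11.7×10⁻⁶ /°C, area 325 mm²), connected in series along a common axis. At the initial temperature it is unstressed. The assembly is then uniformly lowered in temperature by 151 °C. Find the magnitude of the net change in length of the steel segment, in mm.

If the supports were absent, the total length change would be Σ αᵢΔT Lᵢ = 8.7×10⁻⁶×151×250 + 11.7×10⁻⁶×151×600 = 1.388 mm.
Since the ends are fixed, an axial force P builds up, equal in every segment, with P · Σ Lᵢ/(AᵢEᵢ) = δ_free.
The series flexibility is Σ Lᵢ/(AᵢEᵢ) = 250/(1250×114×10³) + 600/(325×208×10³) = 1.063×10⁻⁵ mm/N.
So P = 1.388 / 1.063×10⁻⁵ = 130.6 kN, tensile.
For the steel segment, free thermal change = 11.7×10⁻⁶×151×600 = 1.06 mm and elastic change from P = 130600×600/(325×208×10³) = 1.159 mm; these oppose, so the net change is 0.0993 mm (segment lengthens).

|ΔL| ≈ 0.0993 mm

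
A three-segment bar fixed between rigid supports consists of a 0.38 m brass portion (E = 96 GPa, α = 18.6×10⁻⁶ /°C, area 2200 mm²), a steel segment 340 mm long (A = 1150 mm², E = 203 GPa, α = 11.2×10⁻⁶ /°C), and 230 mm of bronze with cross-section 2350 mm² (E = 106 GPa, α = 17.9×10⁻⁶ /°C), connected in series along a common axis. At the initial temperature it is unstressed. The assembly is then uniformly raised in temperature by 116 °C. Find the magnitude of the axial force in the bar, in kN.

P ≈ 416 kN (compressive)

Free thermal expansion of the whole bar: Σ αᵢΔT Lᵢ = 18.6×10⁻⁶×116×380 + 11.2×10⁻⁶×116×340 + 17.9×10⁻⁶×116×230 = 1.739 mm.
Since the ends are fixed, an axial force P builds up, equal in every segment, with P · Σ Lᵢ/(AᵢEᵢ) = δ_free.
The series flexibility is Σ Lᵢ/(AᵢEᵢ) = 380/(2200×96×10³) + 340/(1150×203×10³) + 230/(2350×106×10³) = 4.179×10⁻⁶ mm/N.
So P = 1.739 / 4.179×10⁻⁶ = 416.2 kN, compressive.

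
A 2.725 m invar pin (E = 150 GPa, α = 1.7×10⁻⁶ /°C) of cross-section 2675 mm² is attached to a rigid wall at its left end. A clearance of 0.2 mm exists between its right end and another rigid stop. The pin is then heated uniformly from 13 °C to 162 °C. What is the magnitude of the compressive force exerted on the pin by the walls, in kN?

Unrestrained expansion: δ_free = αΔT L = 1.7×10⁻⁶ × 149 × 2725 = 0.6902 mm.
The gap closes (δ_free > 0.2 mm) and the wall then resists a further 0.6902 − 0.2 = 0.4902 mm of expansion.
That suppressed elongation corresponds to σ = E·Δ/L = 150×10³ × 0.4902/2725 = 26.99 MPa.
Force on the wall = σA = 26.99 × 2675 mm² = 72.19 kN.

P ≈ 72.2 kN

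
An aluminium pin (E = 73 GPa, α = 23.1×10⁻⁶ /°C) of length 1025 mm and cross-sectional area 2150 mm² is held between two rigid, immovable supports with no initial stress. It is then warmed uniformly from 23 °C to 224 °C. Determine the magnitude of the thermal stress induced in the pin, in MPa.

The supports are rigid, so the total axial strain is zero. The restrained thermal strain is ε = αΔT = 23.1×10⁻⁶ × 201 = 4643.1×10⁻⁶.
The stress required to suppress this strain is σ = Eε = 73×10³ × 4643.1×10⁻⁶ = 338.9 MPa, compressive since the pin is trying to expand.

σ ≈ 339 MPa (compressive)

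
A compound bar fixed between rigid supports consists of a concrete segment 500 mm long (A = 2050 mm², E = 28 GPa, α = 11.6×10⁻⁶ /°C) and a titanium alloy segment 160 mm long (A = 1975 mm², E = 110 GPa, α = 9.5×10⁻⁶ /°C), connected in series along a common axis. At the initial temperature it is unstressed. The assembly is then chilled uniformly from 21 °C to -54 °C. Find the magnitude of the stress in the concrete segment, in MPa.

σ ≈ 28.3 MPa (tensile)

Free thermal contraction of the whole bar: Σ αᵢΔT Lᵢ = 11.6×10⁻⁶×75×500 + 9.5×10⁻⁶×75×160 = 0.549 mm.
The walls prevent any net length change, so an axial force P (same in every segment) develops. Compatibility: P · Σ Lᵢ/(AᵢEᵢ) = δ_free.
The series flexibility is Σ Lᵢ/(AᵢEᵢ) = 500/(2050×28×10³) + 160/(1975×110×10³) = 9.447×10⁻⁶ mm/N.
P = 0.549 / 9.447×10⁻⁶ = 58110 N = 58.11 kN, tensile.
σ_{concrete} = P / A = 58110 / 2050 = 28.35 MPa.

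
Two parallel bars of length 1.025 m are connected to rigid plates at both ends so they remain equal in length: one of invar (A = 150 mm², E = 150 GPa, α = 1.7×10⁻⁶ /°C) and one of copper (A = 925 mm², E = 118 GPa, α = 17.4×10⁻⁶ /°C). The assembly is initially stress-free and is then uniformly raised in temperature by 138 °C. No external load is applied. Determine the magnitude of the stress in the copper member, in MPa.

Both members must finish at the same length. With the larger α, the copper tends to over-expand; the plates restrain it, putting the copper in compression and the invar in tension. With no external load the two internal forces are equal and opposite, magnitude P.
Compatibility of the two members (thermal + elastic change equal): (α₁ − α₂)ΔT = P·[1/(A₁E₁) + 1/(A₂E₂)].
|α₁ − α₂|·ΔT = 15.7×10⁻⁶ × 138 = 0.002167.
1/(A₁E₁) + 1/(A₂E₂) = 1/(150×150×10³) + 1/(925×118×10³) = 5.361×10⁻⁸ N⁻¹.
So P = 0.002167 / 5.361×10⁻⁸ = 40.42 kN.
σ_{copper} = P/A₂ = 40420/925 = 43.69 MPa, compressive.

σ ≈ 43.7 MPa (compressive)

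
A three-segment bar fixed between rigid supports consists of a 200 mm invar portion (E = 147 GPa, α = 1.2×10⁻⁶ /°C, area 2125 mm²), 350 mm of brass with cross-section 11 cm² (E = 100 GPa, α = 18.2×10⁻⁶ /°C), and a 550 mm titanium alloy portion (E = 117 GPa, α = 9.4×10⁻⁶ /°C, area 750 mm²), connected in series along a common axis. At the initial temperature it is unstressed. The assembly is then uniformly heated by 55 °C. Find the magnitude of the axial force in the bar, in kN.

Free thermal expansion of the whole bar: Σ αᵢΔT Lᵢ = 1.2×10⁻⁶×55×200 + 18.2×10⁻⁶×55×350 + 9.4×10⁻⁶×55×550 = 0.6479 mm.
The rigid supports impose zero overall length change; the single axial force P common to all segments must satisfy P Σ Lᵢ/(AᵢEᵢ) = δ_free.
Σ Lᵢ/(AᵢEᵢ) = 200/(2125×147×10³) + 350/(1100×100×10³) + 550/(750×117×10³) = 1.009×10⁻⁵ mm/N.
Hence P = δ_free / Σ(L/AE) = 0.6479/1.009×10⁻⁵ = 64.21 kN (compressive).

P ≈ 64.2 kN (compressive)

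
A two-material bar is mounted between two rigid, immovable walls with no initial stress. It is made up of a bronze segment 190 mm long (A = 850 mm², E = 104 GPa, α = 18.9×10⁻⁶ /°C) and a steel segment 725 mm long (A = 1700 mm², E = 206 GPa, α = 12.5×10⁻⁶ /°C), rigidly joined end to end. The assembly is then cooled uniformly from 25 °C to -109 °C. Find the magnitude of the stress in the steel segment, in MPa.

σ ≈ 236 MPa (tensile)

With the walls removed the bar would change length by δ_free = Σ αᵢΔT Lᵢ = 18.9×10⁻⁶×134×190 + 12.5×10⁻⁶×134×725 = 1.696 mm.
The walls prevent any net length change, so an axial force P (same in every segment) develops. Compatibility: P · Σ Lᵢ/(AᵢEᵢ) = δ_free.
Σ Lᵢ/(AᵢEᵢ) = 190/(850×104×10³) + 725/(1700×206×10³) = 4.22×10⁻⁶ mm/N.
Hence P = δ_free / Σ(L/AE) = 1.696/4.22×10⁻⁶ = 401.8 kN (tensile).
σ_{steel} = P / A = 401800 / 1700 = 236.4 MPa.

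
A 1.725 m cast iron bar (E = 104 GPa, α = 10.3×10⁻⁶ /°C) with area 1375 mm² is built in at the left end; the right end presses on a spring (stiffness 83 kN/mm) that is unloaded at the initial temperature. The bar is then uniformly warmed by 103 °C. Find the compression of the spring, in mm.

The unrestrained thermal change is αΔT L = 10.3×10⁻⁶ × 103 × 1725 = 1.83 mm.
Let P be the compressive force at the spring. The bar shortens elastically by PL/(AE) and the spring compresses by P/k; together these equal δ_free.
So P = δ_free / [L/(AE) + 1/k] = 1.83 / [ 1725/(1375×104×10³) + 1/(83×10³) ].
P = 1.83 / 2.411×10⁻⁵ = 75900 N.
Spring compression = P/k = 75900/(83×10³) = 0.9145 mm.

δ ≈ 0.914 mm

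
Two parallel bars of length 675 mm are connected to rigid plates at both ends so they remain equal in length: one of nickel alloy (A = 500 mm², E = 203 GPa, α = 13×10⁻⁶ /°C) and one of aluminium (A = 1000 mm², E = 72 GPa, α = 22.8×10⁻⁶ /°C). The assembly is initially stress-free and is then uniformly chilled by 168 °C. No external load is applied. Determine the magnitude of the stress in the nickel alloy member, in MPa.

Equilibrium of a rigid end plate with no external load gives equal and opposite internal forces ±P in the two members. Since α_{aluminium} > α_{nickel alloy}, cooling drives the aluminium into tension and the nickel alloy into compression.
Equating the net (thermal + elastic) strains gives |α₁ − α₂|·ΔT = P·[1/(A₁E₁) + 1/(A₂E₂)].
|α₁ − α₂|·ΔT = 9.8×10⁻⁶ × 168 = 0.001646.
1/(A₁E₁) + 1/(A₂E₂) = 1/(500×203×10³) + 1/(1000×72×10³) = 2.374×10⁻⁸ N⁻¹.
So P = 0.001646 / 2.374×10⁻⁸ = 69.35 kN.
σ_{nickel alloy} = P/A₁ = 69350/500 = 138.7 MPa, compressive.

σ ≈ 139 MPa (compressive)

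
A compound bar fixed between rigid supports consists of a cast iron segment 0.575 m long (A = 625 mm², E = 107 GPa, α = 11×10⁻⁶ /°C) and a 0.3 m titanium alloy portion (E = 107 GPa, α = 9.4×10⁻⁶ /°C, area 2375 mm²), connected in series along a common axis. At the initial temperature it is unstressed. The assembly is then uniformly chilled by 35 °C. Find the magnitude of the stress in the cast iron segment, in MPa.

σ ≈ 52.4 MPa (tensile)

Free thermal contraction of the whole bar: Σ αᵢΔT Lᵢ = 11×10⁻⁶×35×575 + 9.4×10⁻⁶×35×300 = 0.3201 mm.
The rigid supports impose zero overall length change; the single axial force P common to all segments must satisfy P Σ Lᵢ/(AᵢEᵢ) = δ_free.
Σ Lᵢ/(AᵢEᵢ) = 575/(625×107×10³) + 300/(2375×107×10³) = 9.779×10⁻⁶ mm/N.
So P = 0.3201 / 9.779×10⁻⁶ = 32.73 kN, tensile.
σ_{cast iron} = P / A = 32730 / 625 = 52.37 MPa.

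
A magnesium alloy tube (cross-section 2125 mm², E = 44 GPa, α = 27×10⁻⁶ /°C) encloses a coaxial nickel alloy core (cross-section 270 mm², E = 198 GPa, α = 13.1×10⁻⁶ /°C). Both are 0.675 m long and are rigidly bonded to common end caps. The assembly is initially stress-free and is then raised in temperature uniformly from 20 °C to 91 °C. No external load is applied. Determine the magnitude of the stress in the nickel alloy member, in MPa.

σ ≈ 124 MPa (tensile)

Equilibrium of a rigid end plate with no external load gives equal and opposite internal forces ±P in the two members. Since α_{magnesium alloy} > α_{nickel alloy}, heating drives the magnesium alloy into compression and the nickel alloy into tension.
Setting the final lengths equal and cancelling L: (α₁ − α₂)ΔT = P/(A₁E₁) + P/(A₂E₂).
|α₁ − α₂|·ΔT = 13.9×10⁻⁶ × 71 = 0.0009869.
1/(A₁E₁) + 1/(A₂E₂) = 1/(2125×44×10³) + 1/(270×198×10³) = 2.94×10⁻⁸ N⁻¹.
So P = 0.0009869 / 2.94×10⁻⁸ = 33.57 kN.
σ_{nickel alloy} = P/A₂ = 33570/270 = 124.3 MPa, tensile.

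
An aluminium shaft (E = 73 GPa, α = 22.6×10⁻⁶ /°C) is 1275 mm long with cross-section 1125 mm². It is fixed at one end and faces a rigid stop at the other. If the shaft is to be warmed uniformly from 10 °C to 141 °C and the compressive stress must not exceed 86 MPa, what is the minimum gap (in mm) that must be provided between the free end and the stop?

With no wall the shaft would lengthen by αΔT L = 22.6×10⁻⁶ × 131 × 1275 = 3.775 mm.
A stress of 86 MPa corresponds to the wall pushing the shaft back by σL/E = 86×1275/(73×10³) = 1.502 mm.
So the gap has to take up the difference, g_min = δ_free − σL/E = 3.775 − 1.502 = 2.273 mm.

g ≈ 2.27 mm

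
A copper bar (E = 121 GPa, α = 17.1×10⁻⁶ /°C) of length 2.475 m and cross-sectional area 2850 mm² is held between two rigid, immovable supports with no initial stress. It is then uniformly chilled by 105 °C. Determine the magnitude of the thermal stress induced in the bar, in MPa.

σ ≈ 217 MPa (tensile)

Because both ends are immovable the net strain is zero, and the suppressed thermal strain is αΔT = 17.1×10⁻⁶ × 105 = 1795.5×10⁻⁶.
σ = EαΔT = 121×10³ × 17.1×10⁻⁶ × 105 = 217.3 MPa (tensile; the bar is trying to contract).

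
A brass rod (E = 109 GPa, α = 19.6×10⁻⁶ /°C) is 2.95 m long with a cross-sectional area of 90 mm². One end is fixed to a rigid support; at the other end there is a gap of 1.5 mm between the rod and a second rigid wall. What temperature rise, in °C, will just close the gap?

Contact occurs when the free expansion equals the gap: αΔT L = 1.5 mm.
ΔT = 1.5 / (19.6×10⁻⁶ × 2950) = 25.94 °C.

ΔT ≈ 25.9 °C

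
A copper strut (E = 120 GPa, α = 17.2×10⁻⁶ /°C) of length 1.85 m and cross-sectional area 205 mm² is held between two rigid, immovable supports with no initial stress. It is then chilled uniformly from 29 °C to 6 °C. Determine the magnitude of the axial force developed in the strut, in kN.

Full restraint means ε = 0, so the stress is σ = EαΔT = 120×10³ × 17.2×10⁻⁶ × 23 = 47.47 MPa.
Then P = σA = 47.47 × 205 mm² = 9.732 kN, tensile.

P ≈ 9.73 kN (tensile)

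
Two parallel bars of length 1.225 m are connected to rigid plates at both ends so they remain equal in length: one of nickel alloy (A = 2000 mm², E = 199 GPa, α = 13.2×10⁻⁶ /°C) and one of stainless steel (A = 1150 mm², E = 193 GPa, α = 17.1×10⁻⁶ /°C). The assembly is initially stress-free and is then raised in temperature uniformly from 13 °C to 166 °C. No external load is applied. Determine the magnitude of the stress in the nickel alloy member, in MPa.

Equilibrium of a rigid end plate with no external load gives equal and opposite internal forces ±P in the two members. Since α_{stainless steel} > α_{nickel alloy}, heating drives the stainless steel into compression and the nickel alloy into tension.
Setting the final lengths equal and cancelling L: (α₁ − α₂)ΔT = P/(A₁E₁) + P/(A₂E₂).
|α₁ − α₂|·ΔT = 3.9×10⁻⁶ × 153 = 0.0005967.
1/(A₁E₁) + 1/(A₂E₂) = 1/(2000×199×10³) + 1/(1150×193×10³) = 7.018×10⁻⁹ N⁻¹.
So P = 0.0005967 / 7.018×10⁻⁹ = 85.02 kN.
σ_{nickel alloy} = P/A₁ = 85020/2000 = 42.51 MPa, tensile.

σ ≈ 42.5 MPa (tensile)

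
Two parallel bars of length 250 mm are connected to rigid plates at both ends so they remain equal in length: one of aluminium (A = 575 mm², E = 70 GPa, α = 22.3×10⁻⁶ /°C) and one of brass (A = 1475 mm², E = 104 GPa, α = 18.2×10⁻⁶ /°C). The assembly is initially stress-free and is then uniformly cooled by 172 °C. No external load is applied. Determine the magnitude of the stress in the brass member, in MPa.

σ ≈ 15.2 MPa (compressive)

The aluminium has the larger α, so on cooling it would change length more than the brass if both were free. The rigid plates force a common final length, so the aluminium is put into tension and the brass into compression, with equal and opposite forces P (no external load).
Equating the net (thermal + elastic) strains gives |α₁ − α₂|·ΔT = P·[1/(A₁E₁) + 1/(A₂E₂)].
|α₁ − α₂|·ΔT = 4.1×10⁻⁶ × 172 = 0.0007052.
1/(A₁E₁) + 1/(A₂E₂) = 1/(575×70×10³) + 1/(1475×104×10³) = 3.136×10⁻⁸ N⁻¹.
P = 0.0007052 / 3.136×10⁻⁸ = 22480 N = 22.48 kN.
σ_{brass} = P/A₂ = 22480/1475 = 15.24 MPa, compressive.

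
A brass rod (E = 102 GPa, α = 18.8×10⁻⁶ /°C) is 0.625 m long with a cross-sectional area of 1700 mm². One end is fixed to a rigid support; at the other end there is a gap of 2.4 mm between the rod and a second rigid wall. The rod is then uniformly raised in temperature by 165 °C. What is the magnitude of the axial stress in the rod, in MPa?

Unrestrained expansion: δ_free = αΔT L = 18.8×10⁻⁶ × 165 × 625 = 1.939 mm.
Since δ_free = 1.94 mm is less than the 2.4 mm gap, the rod never touches the wall. No axial force develops.

σ ≈ 0 MPa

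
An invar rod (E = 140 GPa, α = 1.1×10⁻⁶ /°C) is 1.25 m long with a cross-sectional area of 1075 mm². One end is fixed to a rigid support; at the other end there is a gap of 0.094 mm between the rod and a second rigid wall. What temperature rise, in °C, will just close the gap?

The gap closes when αΔT L = 0.094 mm, since the rod is still unstressed at that instant.
ΔT = 0.094 / (1.1×10⁻⁶ × 1250) = 68.36 °C.

ΔT ≈ 68.4 °C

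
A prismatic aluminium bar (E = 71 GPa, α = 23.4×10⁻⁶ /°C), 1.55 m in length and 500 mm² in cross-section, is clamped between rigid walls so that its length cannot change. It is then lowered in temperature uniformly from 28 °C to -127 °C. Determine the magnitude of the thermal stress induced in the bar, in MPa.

σ ≈ 258 MPa (tensile)

With length fixed, the mechanical strain must cancel the thermal strain αΔT = 23.4×10⁻⁶ × 155 = 3627×10⁻⁶.
Hence σ = E·αΔT = 71×10³ × 3627×10⁻⁶ = 257.5 MPa, tensile.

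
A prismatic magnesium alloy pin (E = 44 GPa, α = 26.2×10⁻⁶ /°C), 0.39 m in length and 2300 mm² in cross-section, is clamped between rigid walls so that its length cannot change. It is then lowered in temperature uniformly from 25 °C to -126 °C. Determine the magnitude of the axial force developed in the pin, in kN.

Full restraint means ε = 0, so the stress is σ = EαΔT = 44×10³ × 26.2×10⁻⁶ × 151 = 174.1 MPa.
P = AEαΔT = 2300 × 44×10³ × 26.2×10⁻⁶ × 151 = 400.4 kN (tensile).

P ≈ 400 kN (tensile)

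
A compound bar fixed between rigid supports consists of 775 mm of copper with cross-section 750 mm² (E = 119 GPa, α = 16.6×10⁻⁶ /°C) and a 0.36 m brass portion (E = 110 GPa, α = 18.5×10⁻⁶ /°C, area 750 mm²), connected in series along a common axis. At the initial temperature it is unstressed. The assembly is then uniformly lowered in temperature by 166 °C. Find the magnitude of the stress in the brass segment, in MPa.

σ ≈ 331 MPa (tensile)

Free thermal contraction of the whole bar: Σ αᵢΔT Lᵢ = 16.6×10⁻⁶×166×775 + 18.5×10⁻⁶×166×360 = 3.241 mm.
Since the ends are fixed, an axial force P builds up, equal in every segment, with P · Σ Lᵢ/(AᵢEᵢ) = δ_free.
Σ Lᵢ/(AᵢEᵢ) = 775/(750×119×10³) + 360/(750×110×10³) = 1.305×10⁻⁵ mm/N.
P = 3.241 / 1.305×10⁻⁵ = 248400 N = 248.4 kN, tensile.
σ_{brass} = P / A = 248400 / 750 = 331.2 MPa.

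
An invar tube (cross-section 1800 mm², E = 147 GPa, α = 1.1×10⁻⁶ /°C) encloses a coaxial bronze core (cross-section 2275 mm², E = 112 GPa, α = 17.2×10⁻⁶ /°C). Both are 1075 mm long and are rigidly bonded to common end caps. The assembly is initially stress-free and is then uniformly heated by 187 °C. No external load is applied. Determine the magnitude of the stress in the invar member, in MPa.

The bronze has the larger α, so on heating it would change length more than the invar if both were free. The rigid plates force a common final length, so the bronze is put into compression and the invar into tension, with equal and opposite forces P (no external load).
Setting the final lengths equal and cancelling L: (α₁ − α₂)ΔT = P/(A₁E₁) + P/(A₂E₂).
|α₁ − α₂|·ΔT = 16.1×10⁻⁶ × 187 = 0.003011.
1/(A₁E₁) + 1/(A₂E₂) = 1/(1800×147×10³) + 1/(2275×112×10³) = 7.704×10⁻⁹ N⁻¹.
P = 0.003011 / 7.704×10⁻⁹ = 390800 N = 390.8 kN.
σ_{invar} = P/A₁ = 390800/1800 = 217.1 MPa, tensile.

σ ≈ 217 MPa (tensile)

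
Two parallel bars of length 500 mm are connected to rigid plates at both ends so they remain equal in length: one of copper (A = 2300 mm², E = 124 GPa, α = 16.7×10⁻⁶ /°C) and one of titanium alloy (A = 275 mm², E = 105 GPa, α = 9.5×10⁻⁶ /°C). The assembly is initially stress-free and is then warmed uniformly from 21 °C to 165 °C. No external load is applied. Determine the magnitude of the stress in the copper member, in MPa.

σ ≈ 11.8 MPa (compressive)

The copper has the larger α, so on heating it would change length more than the titanium alloy if both were free. The rigid plates force a common final length, so the copper is put into compression and the titanium alloy into tension, with equal and opposite forces P (no external load).
Setting the final lengths equal and cancelling L: (α₁ − α₂)ΔT = P/(A₁E₁) + P/(A₂E₂).
|α₁ − α₂|·ΔT = 7.2×10⁻⁶ × 144 = 0.001037.
1/(A₁E₁) + 1/(A₂E₂) = 1/(2300×124×10³) + 1/(275×105×10³) = 3.814×10⁻⁸ N⁻¹.
So P = 0.001037 / 3.814×10⁻⁸ = 27.19 kN.
σ_{copper} = P/A₁ = 27190/2300 = 11.82 MPa, compressive.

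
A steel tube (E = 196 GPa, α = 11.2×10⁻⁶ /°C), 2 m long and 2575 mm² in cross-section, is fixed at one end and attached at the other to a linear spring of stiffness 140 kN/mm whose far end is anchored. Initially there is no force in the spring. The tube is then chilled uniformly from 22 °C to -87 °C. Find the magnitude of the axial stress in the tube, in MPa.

Free thermal contraction: δ_free = αΔT L = 11.2×10⁻⁶ × 109 × 2000 = 2.442 mm.
With a force P in the spring, the elastic change of the tube is PL/(AE) and that of the spring is P/k; compatibility requires their sum to equal δ_free.
So P = δ_free / [L/(AE) + 1/k] = 2.442 / [ 2000/(2575×196×10³) + 1/(140×10³) ].
P = 2.442 / 1.111×10⁻⁵ = 219900 N.
σ = P/A = 219900/2575 = 85.38 MPa.

σ ≈ 85.4 MPa (tensile)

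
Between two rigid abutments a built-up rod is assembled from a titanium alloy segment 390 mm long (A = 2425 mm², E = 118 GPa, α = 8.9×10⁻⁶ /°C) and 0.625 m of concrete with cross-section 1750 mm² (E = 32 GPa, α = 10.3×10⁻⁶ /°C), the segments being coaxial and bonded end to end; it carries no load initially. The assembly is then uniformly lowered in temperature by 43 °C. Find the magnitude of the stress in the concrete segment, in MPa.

If the supports were absent, the total length change would be Σ αᵢΔT Lᵢ = 8.9×10⁻⁶×43×390 + 10.3×10⁻⁶×43×625 = 0.4261 mm.
The rigid supports impose zero overall length change; the single axial force P common to all segments must satisfy P Σ Lᵢ/(AᵢEᵢ) = δ_free.
The series flexibility is Σ Lᵢ/(AᵢEᵢ) = 390/(2425×118×10³) + 625/(1750×32×10³) = 1.252×10⁻⁵ mm/N.
Hence P = δ_free / Σ(L/AE) = 0.4261/1.252×10⁻⁵ = 34.02 kN (tensile).
σ_{concrete} = P / A = 34020 / 1750 = 19.44 MPa.

σ ≈ 19.4 MPa (tensile)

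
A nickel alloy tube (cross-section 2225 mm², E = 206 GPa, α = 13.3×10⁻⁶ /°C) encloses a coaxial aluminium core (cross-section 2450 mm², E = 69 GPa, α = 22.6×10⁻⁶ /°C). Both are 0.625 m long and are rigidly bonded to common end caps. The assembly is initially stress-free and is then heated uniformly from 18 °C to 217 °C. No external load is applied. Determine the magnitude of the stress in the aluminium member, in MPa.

Both members must finish at the same length. With the larger α, the aluminium tends to over-expand; the plates restrain it, putting the aluminium in compression and the nickel alloy in tension. With no external load the two internal forces are equal and opposite, magnitude P.
Compatibility of the two members (thermal + elastic change equal): (α₁ − α₂)ΔT = P·[1/(A₁E₁) + 1/(A₂E₂)].
|α₁ − α₂|·ΔT = 9.3×10⁻⁶ × 199 = 0.001851.
1/(A₁E₁) + 1/(A₂E₂) = 1/(2225×206×10³) + 1/(2450×69×10³) = 8.097×10⁻⁹ N⁻¹.
So P = 0.001851 / 8.097×10⁻⁹ = 228.6 kN.
σ_{aluminium} = P/A₂ = 228600/2450 = 93.29 MPa, compressive.

σ ≈ 93.3 MPa (compressive)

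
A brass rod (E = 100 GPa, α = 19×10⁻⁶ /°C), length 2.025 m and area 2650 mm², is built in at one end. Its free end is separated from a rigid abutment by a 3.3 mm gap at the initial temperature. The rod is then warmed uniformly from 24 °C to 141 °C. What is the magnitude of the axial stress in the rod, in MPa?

Unrestrained expansion: δ_free = αΔT L = 19×10⁻⁶ × 117 × 2025 = 4.502 mm.
The gap closes (δ_free > 3.3 mm) and the wall then resists a further 4.502 − 3.3 = 1.202 mm of expansion.
Compatibility: PL/(AE) = 1.202 mm, so σ = P/A = E × (1.202/2025) = 59.34 MPa.

σ ≈ 59.3 MPa (compressive)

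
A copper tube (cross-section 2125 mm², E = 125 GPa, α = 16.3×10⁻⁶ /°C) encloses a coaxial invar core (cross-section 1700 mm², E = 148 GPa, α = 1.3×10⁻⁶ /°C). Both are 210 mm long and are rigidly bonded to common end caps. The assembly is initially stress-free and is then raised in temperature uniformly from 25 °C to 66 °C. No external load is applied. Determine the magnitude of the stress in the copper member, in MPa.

The copper has the larger α, so on heating it would change length more than the invar if both were free. The rigid plates force a common final length, so the copper is put into compression and the invar into tension, with equal and opposite forces P (no external load).
Compatibility of the two members (thermal + elastic change equal): (α₁ − α₂)ΔT = P·[1/(A₁E₁) + 1/(A₂E₂)].
|α₁ − α₂|·ΔT = 15×10⁻⁶ × 41 = 0.000615.
1/(A₁E₁) + 1/(A₂E₂) = 1/(2125×125×10³) + 1/(1700×148×10³) = 7.739×10⁻⁹ N⁻¹.
P = 0.000615 / 7.739×10⁻⁹ = 79460 N = 79.46 kN.
σ_{copper} = P/A₁ = 79460/2125 = 37.4 MPa, compressive.

σ ≈ 37.4 MPa (compressive)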